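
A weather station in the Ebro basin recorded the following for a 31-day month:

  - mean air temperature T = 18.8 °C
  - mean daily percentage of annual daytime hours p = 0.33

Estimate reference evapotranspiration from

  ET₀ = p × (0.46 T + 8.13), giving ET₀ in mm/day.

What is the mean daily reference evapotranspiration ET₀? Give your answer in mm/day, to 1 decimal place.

5.5 mm/day

ET₀ = 0.33 × (0.46 × 18.8 + 8.13) = 0.33 × 16.778 = 5.5367 mm/d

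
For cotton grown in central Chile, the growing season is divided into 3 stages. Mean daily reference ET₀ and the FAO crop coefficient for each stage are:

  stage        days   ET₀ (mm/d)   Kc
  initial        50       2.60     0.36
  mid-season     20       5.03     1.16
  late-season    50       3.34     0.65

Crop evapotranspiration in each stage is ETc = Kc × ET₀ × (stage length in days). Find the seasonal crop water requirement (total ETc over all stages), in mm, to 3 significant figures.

initial: 0.36 × 2.60 × 50 = 46.80 mm
mid-season: 1.16 × 5.03 × 20 = 116.70 mm
late-season: 0.65 × 3.34 × 50 = 108.55 mm
Seasonal total = 272.05 mm

272 mm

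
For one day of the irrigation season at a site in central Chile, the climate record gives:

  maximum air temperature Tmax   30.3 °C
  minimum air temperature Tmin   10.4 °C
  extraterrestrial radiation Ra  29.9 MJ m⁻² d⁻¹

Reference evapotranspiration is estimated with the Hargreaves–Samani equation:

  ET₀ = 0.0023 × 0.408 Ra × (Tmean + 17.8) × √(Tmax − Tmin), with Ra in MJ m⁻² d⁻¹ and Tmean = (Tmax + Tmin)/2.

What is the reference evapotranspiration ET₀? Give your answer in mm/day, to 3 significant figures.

Tmean = (30.3 + 10.4)/2 = 20.35 °C
0.408 Ra = 0.408 × 29.9 = 12.1992 mm/d equivalent
ET₀ = 0.0023 × 12.1992 × (20.35 + 17.8) × √19.9 = 0.0023 × 12.1992 × 38.15 × 4.4609 = 4.7750 mm/d

4.78 mm/day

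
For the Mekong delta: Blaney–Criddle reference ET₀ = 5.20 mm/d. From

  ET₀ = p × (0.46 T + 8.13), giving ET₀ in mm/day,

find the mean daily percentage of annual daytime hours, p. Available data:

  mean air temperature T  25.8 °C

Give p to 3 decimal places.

0.260

p = ET₀ / (0.46 T + 8.13) = 5.20 / (0.46 × 25.8 + 8.13) = 5.20 / 19.998 = 0.2600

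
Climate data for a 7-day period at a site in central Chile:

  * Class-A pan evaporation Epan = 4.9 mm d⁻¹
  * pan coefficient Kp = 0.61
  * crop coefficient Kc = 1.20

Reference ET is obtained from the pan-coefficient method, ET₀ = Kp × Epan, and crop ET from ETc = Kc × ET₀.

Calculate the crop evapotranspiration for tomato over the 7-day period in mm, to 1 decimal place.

25.1 mm

ET₀ = 0.61 × 4.9 = 2.9890 mm/d
ETc = Kc × ET₀ = 1.20 × 2.9890 = 3.5868 mm/d
Over 7 days: 3.5868 × 7 = 25.108 mm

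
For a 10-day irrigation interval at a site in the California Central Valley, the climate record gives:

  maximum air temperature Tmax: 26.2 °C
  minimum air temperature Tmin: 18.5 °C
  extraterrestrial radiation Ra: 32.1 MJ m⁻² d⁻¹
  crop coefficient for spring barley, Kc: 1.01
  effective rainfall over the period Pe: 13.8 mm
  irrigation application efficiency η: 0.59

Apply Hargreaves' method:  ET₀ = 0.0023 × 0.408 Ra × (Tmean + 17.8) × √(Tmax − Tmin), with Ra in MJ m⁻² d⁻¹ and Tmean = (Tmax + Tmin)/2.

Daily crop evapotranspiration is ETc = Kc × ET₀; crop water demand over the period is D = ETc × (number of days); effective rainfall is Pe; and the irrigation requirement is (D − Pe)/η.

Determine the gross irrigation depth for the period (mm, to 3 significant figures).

Tmean = (26.2 + 18.5)/2 = 22.35 °C
0.408 Ra = 0.408 × 32.1 = 13.0968 mm/d equivalent
ET₀ = 0.0023 × 13.0968 × (22.35 + 17.8) × √7.7 = 0.0023 × 13.0968 × 40.15 × 2.7749 = 3.3560 mm/d
ETc = Kc × ET₀ = 1.01 × 3.3560 = 3.3896 mm/d
Crop demand D = ETc × 10 d = 3.3896 × 10 = 33.896 mm
D − Pe = 33.896 − 13.8 = 20.096 mm
Gross irrigation = 20.096 / 0.59 = 34.061 mm

34.1 mm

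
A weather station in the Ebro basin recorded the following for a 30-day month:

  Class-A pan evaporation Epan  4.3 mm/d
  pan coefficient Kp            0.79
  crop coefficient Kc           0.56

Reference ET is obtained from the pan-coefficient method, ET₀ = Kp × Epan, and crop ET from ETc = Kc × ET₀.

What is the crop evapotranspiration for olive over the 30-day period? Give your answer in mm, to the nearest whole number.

57 mm

ET₀ = 0.79 × 4.3 = 3.3970 mm/d
ETc = Kc × ET₀ = 0.56 × 3.3970 = 1.9023 mm/d
Over 30 days: 1.9023 × 30 = 57.069 mm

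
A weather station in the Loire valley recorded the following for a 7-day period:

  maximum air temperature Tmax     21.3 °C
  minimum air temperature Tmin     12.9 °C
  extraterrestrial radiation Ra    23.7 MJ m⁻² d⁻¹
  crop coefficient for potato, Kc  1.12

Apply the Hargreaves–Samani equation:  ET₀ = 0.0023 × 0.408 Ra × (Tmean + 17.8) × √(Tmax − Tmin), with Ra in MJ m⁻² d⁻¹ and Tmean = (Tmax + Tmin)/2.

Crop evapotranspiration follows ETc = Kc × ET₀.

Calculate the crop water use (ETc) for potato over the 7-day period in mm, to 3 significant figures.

17.6 mm

Tmean = (21.3 + 12.9)/2 = 17.10 °C
0.408 Ra = 0.408 × 23.7 = 9.6696 mm/d equivalent
ET₀ = 0.0023 × 9.6696 × (17.10 + 17.8) × √8.4 = 0.0023 × 9.6696 × 34.90 × 2.8983 = 2.2496 mm/d
ETc = Kc × ET₀ = 1.12 × 2.2496 = 2.5196 mm/d
Over 7 days: 2.5196 × 7 = 17.637 mm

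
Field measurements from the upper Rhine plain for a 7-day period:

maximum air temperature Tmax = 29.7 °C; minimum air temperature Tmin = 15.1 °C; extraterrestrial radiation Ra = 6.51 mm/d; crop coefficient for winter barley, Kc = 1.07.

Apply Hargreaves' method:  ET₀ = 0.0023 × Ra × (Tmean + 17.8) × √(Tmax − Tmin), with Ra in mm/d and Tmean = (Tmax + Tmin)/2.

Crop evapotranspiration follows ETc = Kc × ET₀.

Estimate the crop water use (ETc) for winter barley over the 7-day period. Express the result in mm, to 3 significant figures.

Tmean = (29.7 + 15.1)/2 = 22.40 °C
ET₀ = 0.0023 × 6.51 × (22.40 + 17.8) × √14.6 = 0.0023 × 6.51 × 40.20 × 3.8210 = 2.2999 mm/d
ETc = Kc × ET₀ = 1.07 × 2.2999 = 2.4609 mm/d
Over 7 days: 2.4609 × 7 = 17.226 mm

17.2 mm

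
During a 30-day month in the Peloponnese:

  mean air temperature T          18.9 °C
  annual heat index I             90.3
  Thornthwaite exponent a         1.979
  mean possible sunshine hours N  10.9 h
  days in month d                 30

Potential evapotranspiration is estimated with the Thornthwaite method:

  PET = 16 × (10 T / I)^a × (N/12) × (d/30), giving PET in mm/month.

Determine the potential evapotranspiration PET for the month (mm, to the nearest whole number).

63 mm

10T/I = 10 × 18.9 / 90.3 = 2.0930
(10T/I)^a = 2.0930^1.979 = 4.3132
Uncorrected PET = 16 × 4.3132 = 69.011 mm
Correction = (N/12)(d/30) = (10.9/12)(30/30) = 0.9083
PET = 69.011 × 0.9083 = 62.683 mm/month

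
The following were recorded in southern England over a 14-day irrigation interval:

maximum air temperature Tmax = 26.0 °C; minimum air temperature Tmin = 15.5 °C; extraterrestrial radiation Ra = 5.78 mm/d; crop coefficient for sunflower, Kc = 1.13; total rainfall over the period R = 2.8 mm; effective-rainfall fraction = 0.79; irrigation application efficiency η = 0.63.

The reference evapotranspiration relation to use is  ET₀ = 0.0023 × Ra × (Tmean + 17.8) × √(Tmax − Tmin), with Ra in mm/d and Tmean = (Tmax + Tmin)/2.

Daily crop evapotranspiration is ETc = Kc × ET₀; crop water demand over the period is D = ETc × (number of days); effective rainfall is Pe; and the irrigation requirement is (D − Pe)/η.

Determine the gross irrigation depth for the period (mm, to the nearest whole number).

38 mm

Tmean = (26.0 + 15.5)/2 = 20.75 °C
ET₀ = 0.0023 × 5.78 × (20.75 + 17.8) × √10.5 = 0.0023 × 5.78 × 38.55 × 3.2404 = 1.6607 mm/d
ETc = Kc × ET₀ = 1.13 × 1.6607 = 1.8766 mm/d
Crop demand D = ETc × 14 d = 1.8766 × 14 = 26.272 mm
Pe = 0.79 × 2.8 = 2.212 mm
D − Pe = 26.272 − 2.212 = 24.060 mm
Gross irrigation = 24.060 / 0.63 = 38.190 mm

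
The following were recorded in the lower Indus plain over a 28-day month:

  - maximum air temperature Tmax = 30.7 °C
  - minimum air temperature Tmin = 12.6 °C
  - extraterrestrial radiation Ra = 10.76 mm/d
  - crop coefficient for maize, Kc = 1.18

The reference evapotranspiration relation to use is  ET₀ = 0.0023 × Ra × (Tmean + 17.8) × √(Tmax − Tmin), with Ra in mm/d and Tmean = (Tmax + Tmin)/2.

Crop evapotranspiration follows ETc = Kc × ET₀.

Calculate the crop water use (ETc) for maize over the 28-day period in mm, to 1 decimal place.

Tmean = (30.7 + 12.6)/2 = 21.65 °C
ET₀ = 0.0023 × 10.76 × (21.65 + 17.8) × √18.1 = 0.0023 × 10.76 × 39.45 × 4.2544 = 4.1536 mm/d
ETc = Kc × ET₀ = 1.18 × 4.1536 = 4.9012 mm/d
Over 28 days: 4.9012 × 28 = 137.234 mm

137.2 mm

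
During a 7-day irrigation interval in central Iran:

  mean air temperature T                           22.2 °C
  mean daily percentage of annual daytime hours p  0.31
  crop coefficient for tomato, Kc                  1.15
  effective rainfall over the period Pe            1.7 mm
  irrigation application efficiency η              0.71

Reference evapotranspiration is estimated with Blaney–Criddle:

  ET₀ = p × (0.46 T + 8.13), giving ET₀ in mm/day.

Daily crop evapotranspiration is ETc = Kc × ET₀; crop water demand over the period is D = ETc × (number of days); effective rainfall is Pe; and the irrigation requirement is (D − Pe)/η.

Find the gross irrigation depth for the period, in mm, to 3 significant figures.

62.1 mm

ET₀ = 0.31 × (0.46 × 22.2 + 8.13) = 0.31 × 18.342 = 5.6860 mm/d
ETc = Kc × ET₀ = 1.15 × 5.6860 = 6.5389 mm/d
Crop demand D = ETc × 7 d = 6.5389 × 7 = 45.772 mm
D − Pe = 45.772 − 1.7 = 44.072 mm
Gross irrigation = 44.072 / 0.71 = 62.073 mm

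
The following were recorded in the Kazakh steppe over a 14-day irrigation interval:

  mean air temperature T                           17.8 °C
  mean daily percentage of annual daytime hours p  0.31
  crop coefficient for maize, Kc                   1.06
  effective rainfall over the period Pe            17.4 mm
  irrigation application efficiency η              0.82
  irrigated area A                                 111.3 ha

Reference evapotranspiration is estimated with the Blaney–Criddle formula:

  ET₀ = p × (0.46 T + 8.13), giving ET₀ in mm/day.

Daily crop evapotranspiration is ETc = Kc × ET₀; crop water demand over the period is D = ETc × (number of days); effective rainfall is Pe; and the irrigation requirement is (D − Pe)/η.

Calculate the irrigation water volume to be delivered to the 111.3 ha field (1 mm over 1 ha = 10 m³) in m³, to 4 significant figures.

ET₀ = 0.31 × (0.46 × 17.8 + 8.13) = 0.31 × 16.318 = 5.0586 mm/d
ETc = Kc × ET₀ = 1.06 × 5.0586 = 5.3621 mm/d
Crop demand D = ETc × 14 d = 5.3621 × 14 = 75.069 mm
D − Pe = 75.069 − 17.4 = 57.669 mm
Gross irrigation = 57.669 / 0.82 = 70.328 mm
Volume = 70.328 mm × 111.3 ha × 10 = 78275.1 m³

78280 m³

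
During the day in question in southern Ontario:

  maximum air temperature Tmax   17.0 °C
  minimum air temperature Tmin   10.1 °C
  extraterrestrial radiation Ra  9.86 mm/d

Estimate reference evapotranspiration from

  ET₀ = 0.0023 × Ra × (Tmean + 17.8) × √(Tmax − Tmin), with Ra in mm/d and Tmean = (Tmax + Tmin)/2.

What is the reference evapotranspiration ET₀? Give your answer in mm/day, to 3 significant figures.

1.87 mm/day

Tmean = (17.0 + 10.1)/2 = 13.55 °C
ET₀ = 0.0023 × 9.86 × (13.55 + 17.8) × √6.9 = 0.0023 × 9.86 × 31.35 × 2.6268 = 1.8675 mm/d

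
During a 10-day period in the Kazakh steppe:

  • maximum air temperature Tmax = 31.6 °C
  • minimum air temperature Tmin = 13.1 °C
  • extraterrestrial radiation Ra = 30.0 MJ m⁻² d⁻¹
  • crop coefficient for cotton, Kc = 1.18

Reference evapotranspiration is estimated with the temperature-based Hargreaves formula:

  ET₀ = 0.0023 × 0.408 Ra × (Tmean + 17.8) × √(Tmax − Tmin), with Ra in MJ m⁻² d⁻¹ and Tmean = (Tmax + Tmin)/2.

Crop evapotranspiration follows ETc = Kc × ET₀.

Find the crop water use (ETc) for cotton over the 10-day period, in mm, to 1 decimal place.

Tmean = (31.6 + 13.1)/2 = 22.35 °C
0.408 Ra = 0.408 × 30.0 = 12.2400 mm/d equivalent
ET₀ = 0.0023 × 12.2400 × (22.35 + 17.8) × √18.5 = 0.0023 × 12.2400 × 40.15 × 4.3012 = 4.8617 mm/d
ETc = Kc × ET₀ = 1.18 × 4.8617 = 5.7368 mm/d
Over 10 days: 5.7368 × 10 = 57.368 mm

57.4 mm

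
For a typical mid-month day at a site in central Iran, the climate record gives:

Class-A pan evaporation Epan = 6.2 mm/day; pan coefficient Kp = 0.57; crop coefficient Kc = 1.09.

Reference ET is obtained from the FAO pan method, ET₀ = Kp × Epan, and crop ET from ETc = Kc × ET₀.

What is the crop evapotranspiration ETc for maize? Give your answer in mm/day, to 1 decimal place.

ET₀ = 0.57 × 6.2 = 3.5340 mm/d
ETc = Kc × ET₀ = 1.09 × 3.5340 = 3.8521 mm/d

3.9 mm/day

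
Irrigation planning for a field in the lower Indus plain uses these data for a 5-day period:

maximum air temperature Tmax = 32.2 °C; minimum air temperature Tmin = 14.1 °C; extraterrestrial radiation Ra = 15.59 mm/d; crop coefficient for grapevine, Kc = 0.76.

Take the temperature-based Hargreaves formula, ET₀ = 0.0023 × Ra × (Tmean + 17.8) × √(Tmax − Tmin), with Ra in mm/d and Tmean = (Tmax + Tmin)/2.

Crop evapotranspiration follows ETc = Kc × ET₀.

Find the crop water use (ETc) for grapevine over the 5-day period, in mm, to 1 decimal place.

23.7 mm

Tmean = (32.2 + 14.1)/2 = 23.15 °C
ET₀ = 0.0023 × 15.59 × (23.15 + 17.8) × √18.1 = 0.0023 × 15.59 × 40.95 × 4.2544 = 6.2469 mm/d
ETc = Kc × ET₀ = 0.76 × 6.2469 = 4.7476 mm/d
Over 5 days: 4.7476 × 5 = 23.738 mm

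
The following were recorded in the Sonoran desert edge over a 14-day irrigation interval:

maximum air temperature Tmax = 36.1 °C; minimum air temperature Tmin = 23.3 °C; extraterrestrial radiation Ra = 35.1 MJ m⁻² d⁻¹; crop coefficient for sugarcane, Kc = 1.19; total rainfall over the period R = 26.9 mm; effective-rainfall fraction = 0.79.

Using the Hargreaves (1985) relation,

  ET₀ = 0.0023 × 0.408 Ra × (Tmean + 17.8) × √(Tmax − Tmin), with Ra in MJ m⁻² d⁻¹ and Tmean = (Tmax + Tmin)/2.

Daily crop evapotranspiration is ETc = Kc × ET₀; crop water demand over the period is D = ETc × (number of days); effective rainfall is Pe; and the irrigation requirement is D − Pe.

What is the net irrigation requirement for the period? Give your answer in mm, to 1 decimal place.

72.0 mm

Tmean = (36.1 + 23.3)/2 = 29.70 °C
0.408 Ra = 0.408 × 35.1 = 14.3208 mm/d equivalent
ET₀ = 0.0023 × 14.3208 × (29.70 + 17.8) × √12.8 = 0.0023 × 14.3208 × 47.50 × 3.5777 = 5.5975 mm/d
ETc = Kc × ET₀ = 1.19 × 5.5975 = 6.6610 mm/d
Crop demand D = ETc × 14 d = 6.6610 × 14 = 93.254 mm
Pe = 0.79 × 26.9 = 21.251 mm
D − Pe = 93.254 − 21.251 = 72.003 mm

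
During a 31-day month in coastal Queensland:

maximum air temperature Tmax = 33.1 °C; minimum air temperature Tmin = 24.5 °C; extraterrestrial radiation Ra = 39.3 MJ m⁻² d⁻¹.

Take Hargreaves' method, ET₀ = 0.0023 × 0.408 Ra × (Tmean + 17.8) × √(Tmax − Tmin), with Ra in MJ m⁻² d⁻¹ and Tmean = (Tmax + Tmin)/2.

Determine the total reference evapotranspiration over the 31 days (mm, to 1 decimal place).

Tmean = (33.1 + 24.5)/2 = 28.80 °C
0.408 Ra = 0.408 × 39.3 = 16.0344 mm/d equivalent
ET₀ = 0.0023 × 16.0344 × (28.80 + 17.8) × √8.6 = 0.0023 × 16.0344 × 46.60 × 2.9326 = 5.0399 mm/d
Over 31 days: 5.0399 × 31 = 156.237 mm

156.2 mm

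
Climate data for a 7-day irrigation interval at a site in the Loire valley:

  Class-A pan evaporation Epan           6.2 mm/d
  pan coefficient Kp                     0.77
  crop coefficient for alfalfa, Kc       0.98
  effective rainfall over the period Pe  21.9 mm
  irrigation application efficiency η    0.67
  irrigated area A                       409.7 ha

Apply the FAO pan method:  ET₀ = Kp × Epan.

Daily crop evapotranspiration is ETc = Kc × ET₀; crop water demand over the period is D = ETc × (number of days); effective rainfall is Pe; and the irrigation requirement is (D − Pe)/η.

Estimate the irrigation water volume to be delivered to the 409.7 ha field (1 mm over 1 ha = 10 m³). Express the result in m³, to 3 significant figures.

ET₀ = 0.77 × 6.2 = 4.7740 mm/d
ETc = Kc × ET₀ = 0.98 × 4.7740 = 4.6785 mm/d
Crop demand D = ETc × 7 d = 4.6785 × 7 = 32.750 mm
D − Pe = 32.750 − 21.9 = 10.850 mm
Gross irrigation = 10.850 / 0.67 = 16.194 mm
Volume = 16.194 mm × 409.7 ha × 10 = 66346.8 m³

66300 m³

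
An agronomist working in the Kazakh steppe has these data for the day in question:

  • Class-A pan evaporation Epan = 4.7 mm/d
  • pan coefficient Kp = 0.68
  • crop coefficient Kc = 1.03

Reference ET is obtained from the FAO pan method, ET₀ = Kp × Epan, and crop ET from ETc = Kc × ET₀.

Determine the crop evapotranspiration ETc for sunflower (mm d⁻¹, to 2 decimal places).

ET₀ = 0.68 × 4.7 = 3.1960 mm/d
ETc = Kc × ET₀ = 1.03 × 3.1960 = 3.2919 mm/d

3.29 mm d⁻¹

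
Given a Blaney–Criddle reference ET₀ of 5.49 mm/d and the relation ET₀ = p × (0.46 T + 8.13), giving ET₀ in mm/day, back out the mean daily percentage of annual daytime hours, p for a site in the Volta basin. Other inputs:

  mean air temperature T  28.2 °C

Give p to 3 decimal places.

0.260

p = ET₀ / (0.46 T + 8.13) = 5.49 / (0.46 × 28.2 + 8.13) = 5.49 / 21.102 = 0.2602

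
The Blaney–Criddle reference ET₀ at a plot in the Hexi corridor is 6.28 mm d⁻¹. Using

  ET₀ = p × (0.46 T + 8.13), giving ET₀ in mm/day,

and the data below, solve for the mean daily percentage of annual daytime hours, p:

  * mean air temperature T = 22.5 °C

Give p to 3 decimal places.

0.340

p = ET₀ / (0.46 T + 8.13) = 6.28 / (0.46 × 22.5 + 8.13) = 6.28 / 18.480 = 0.3398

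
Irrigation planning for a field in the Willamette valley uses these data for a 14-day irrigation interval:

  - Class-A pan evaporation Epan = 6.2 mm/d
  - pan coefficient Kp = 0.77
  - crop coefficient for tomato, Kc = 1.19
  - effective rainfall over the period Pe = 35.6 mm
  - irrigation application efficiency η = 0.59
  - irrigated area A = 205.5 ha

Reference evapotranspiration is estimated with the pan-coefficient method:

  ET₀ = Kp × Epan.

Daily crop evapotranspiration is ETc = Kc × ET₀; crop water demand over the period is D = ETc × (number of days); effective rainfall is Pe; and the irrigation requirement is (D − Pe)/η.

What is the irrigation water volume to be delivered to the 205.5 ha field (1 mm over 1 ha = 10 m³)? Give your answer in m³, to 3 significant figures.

153000 m³

ET₀ = 0.77 × 6.2 = 4.7740 mm/d
ETc = Kc × ET₀ = 1.19 × 4.7740 = 5.6811 mm/d
Crop demand D = ETc × 14 d = 5.6811 × 14 = 79.535 mm
D − Pe = 79.535 − 35.6 = 43.935 mm
Gross irrigation = 43.935 / 0.59 = 74.466 mm
Volume = 74.466 mm × 205.5 ha × 10 = 153027.6 m³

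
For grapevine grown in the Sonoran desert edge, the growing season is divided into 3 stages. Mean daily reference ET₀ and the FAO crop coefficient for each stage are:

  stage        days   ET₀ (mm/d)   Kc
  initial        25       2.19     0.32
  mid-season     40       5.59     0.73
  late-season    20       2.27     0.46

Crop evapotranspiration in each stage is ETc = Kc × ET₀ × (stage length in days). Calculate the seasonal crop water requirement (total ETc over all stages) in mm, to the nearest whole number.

initial: 0.32 × 2.19 × 25 = 17.52 mm
mid-season: 0.73 × 5.59 × 40 = 163.23 mm
late-season: 0.46 × 2.27 × 20 = 20.88 mm
Seasonal total = 201.63 mm

202 mm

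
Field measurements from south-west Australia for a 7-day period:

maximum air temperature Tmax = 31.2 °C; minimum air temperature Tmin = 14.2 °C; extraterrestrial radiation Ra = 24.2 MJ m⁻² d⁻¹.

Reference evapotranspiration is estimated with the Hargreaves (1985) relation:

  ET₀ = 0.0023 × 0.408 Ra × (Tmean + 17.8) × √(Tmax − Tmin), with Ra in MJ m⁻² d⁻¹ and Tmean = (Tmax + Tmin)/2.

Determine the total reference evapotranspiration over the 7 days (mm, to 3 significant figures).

26.5 mm

Tmean = (31.2 + 14.2)/2 = 22.70 °C
0.408 Ra = 0.408 × 24.2 = 9.8736 mm/d equivalent
ET₀ = 0.0023 × 9.8736 × (22.70 + 17.8) × √17.0 = 0.0023 × 9.8736 × 40.50 × 4.1231 = 3.7921 mm/d
Over 7 days: 3.7921 × 7 = 26.545 mm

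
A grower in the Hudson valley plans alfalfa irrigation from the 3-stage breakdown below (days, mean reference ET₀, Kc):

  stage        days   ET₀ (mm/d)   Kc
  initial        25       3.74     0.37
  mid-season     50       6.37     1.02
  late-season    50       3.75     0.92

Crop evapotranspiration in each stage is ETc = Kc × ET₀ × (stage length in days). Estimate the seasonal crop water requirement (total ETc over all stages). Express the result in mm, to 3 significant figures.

initial: 0.37 × 3.74 × 25 = 34.60 mm
mid-season: 1.02 × 6.37 × 50 = 324.87 mm
late-season: 0.92 × 3.75 × 50 = 172.50 mm
Seasonal total = 531.97 mm

532 mm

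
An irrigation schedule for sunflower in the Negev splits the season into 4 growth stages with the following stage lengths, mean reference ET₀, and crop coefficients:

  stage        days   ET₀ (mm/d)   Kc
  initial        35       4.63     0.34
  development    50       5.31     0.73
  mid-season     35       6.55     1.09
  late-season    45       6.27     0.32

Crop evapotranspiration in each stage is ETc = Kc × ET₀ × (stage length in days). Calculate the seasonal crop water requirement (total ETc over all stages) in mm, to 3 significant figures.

589 mm

initial: 0.34 × 4.63 × 35 = 55.10 mm
development: 0.73 × 5.31 × 50 = 193.82 mm
mid-season: 1.09 × 6.55 × 35 = 249.88 mm
late-season: 0.32 × 6.27 × 45 = 90.29 mm
Seasonal total = 589.09 mm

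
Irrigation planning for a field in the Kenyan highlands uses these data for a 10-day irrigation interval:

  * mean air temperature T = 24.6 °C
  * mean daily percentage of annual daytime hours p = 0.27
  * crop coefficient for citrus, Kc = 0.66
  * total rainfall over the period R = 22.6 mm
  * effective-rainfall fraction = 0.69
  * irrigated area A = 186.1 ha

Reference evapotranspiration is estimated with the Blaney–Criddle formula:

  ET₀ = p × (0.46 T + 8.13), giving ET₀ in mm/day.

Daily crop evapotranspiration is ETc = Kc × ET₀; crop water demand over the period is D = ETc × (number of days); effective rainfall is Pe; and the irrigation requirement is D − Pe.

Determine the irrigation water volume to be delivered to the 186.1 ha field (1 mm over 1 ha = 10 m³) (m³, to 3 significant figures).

ET₀ = 0.27 × (0.46 × 24.6 + 8.13) = 0.27 × 19.446 = 5.2504 mm/d
ETc = Kc × ET₀ = 0.66 × 5.2504 = 3.4653 mm/d
Crop demand D = ETc × 10 d = 3.4653 × 10 = 34.653 mm
Pe = 0.69 × 22.6 = 15.594 mm
D − Pe = 34.653 − 15.594 = 19.059 mm
Volume = 19.059 mm × 186.1 ha × 10 = 35468.8 m³

35500 m³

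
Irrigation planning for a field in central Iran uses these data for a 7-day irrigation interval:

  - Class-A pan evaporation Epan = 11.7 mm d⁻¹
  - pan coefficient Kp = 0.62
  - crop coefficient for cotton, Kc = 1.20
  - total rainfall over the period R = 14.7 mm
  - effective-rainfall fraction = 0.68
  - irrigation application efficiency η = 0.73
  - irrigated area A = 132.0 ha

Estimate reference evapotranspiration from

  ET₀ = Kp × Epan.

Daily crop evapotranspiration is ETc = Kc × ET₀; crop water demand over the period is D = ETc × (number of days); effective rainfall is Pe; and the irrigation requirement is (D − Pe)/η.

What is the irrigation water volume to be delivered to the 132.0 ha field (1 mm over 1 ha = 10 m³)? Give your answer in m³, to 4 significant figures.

92110 m³

ET₀ = 0.62 × 11.7 = 7.2540 mm/d
ETc = Kc × ET₀ = 1.20 × 7.2540 = 8.7048 mm/d
Crop demand D = ETc × 7 d = 8.7048 × 7 = 60.934 mm
Pe = 0.68 × 14.7 = 9.996 mm
D − Pe = 60.934 − 9.996 = 50.938 mm
Gross irrigation = 50.938 / 0.73 = 69.778 mm
Volume = 69.778 mm × 132.0 ha × 10 = 92107.0 m³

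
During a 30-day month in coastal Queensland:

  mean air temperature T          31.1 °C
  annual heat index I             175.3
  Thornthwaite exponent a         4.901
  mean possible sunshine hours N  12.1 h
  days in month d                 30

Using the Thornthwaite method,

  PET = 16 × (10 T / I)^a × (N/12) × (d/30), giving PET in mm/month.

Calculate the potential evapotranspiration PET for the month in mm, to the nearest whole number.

268 mm

10T/I = 10 × 31.1 / 175.3 = 1.7741
(10T/I)^a = 1.7741^4.901 = 16.6051
Uncorrected PET = 16 × 16.6051 = 265.682 mm
Correction = (N/12)(d/30) = (12.1/12)(30/30) = 1.0083
PET = 265.682 × 1.0083 = 267.887 mm/month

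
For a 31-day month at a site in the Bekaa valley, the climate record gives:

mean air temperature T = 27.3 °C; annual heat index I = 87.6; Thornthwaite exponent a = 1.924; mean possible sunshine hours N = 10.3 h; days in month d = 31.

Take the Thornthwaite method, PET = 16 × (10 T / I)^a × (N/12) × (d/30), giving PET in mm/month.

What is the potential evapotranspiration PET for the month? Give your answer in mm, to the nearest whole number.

10T/I = 10 × 27.3 / 87.6 = 3.1164
(10T/I)^a = 3.1164^1.924 = 8.9082
Uncorrected PET = 16 × 8.9082 = 142.531 mm
Correction = (N/12)(d/30) = (10.3/12)(31/30) = 0.8869
PET = 142.531 × 0.8869 = 126.411 mm/month

126 mm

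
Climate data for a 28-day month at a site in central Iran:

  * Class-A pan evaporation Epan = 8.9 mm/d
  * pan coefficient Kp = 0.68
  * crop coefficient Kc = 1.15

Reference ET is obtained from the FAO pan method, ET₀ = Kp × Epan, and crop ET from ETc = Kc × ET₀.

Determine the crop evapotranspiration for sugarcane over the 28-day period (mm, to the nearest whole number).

195 mm

ET₀ = 0.68 × 8.9 = 6.0520 mm/d
ETc = Kc × ET₀ = 1.15 × 6.0520 = 6.9598 mm/d
Over 28 days: 6.9598 × 28 = 194.874 mm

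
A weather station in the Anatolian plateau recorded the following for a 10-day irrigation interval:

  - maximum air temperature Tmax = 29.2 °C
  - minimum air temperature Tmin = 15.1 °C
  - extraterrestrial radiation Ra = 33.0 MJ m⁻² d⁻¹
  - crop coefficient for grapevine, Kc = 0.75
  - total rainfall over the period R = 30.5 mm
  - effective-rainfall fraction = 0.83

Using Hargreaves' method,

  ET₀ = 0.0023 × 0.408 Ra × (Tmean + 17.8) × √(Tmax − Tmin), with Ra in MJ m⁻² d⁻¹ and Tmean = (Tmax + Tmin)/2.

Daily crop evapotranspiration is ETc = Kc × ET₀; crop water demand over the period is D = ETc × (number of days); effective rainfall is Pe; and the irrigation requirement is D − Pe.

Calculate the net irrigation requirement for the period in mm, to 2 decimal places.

9.53 mm

Tmean = (29.2 + 15.1)/2 = 22.15 °C
0.408 Ra = 0.408 × 33.0 = 13.4640 mm/d equivalent
ET₀ = 0.0023 × 13.4640 × (22.15 + 17.8) × √14.1 = 0.0023 × 13.4640 × 39.95 × 3.7550 = 4.6455 mm/d
ETc = Kc × ET₀ = 0.75 × 4.6455 = 3.4841 mm/d
Crop demand D = ETc × 10 d = 3.4841 × 10 = 34.841 mm
Pe = 0.83 × 30.5 = 25.315 mm
D − Pe = 34.841 − 25.315 = 9.526 mm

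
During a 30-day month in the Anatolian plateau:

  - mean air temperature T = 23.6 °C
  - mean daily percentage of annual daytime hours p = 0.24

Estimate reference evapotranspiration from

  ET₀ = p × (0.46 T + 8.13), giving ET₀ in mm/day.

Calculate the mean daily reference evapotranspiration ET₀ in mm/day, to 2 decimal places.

4.56 mm/day

ET₀ = 0.24 × (0.46 × 23.6 + 8.13) = 0.24 × 18.986 = 4.5566 mm/d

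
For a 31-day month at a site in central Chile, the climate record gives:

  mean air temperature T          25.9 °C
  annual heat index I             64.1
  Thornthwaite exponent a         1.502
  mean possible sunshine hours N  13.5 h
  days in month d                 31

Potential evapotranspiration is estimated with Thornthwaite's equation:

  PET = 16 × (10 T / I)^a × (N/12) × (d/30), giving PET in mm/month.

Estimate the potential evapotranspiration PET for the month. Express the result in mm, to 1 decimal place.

151.5 mm

10T/I = 10 × 25.9 / 64.1 = 4.0406
(10T/I)^a = 4.0406^1.502 = 8.1448
Uncorrected PET = 16 × 8.1448 = 130.317 mm
Correction = (N/12)(d/30) = (13.5/12)(31/30) = 1.1625
PET = 130.317 × 1.1625 = 151.494 mm/month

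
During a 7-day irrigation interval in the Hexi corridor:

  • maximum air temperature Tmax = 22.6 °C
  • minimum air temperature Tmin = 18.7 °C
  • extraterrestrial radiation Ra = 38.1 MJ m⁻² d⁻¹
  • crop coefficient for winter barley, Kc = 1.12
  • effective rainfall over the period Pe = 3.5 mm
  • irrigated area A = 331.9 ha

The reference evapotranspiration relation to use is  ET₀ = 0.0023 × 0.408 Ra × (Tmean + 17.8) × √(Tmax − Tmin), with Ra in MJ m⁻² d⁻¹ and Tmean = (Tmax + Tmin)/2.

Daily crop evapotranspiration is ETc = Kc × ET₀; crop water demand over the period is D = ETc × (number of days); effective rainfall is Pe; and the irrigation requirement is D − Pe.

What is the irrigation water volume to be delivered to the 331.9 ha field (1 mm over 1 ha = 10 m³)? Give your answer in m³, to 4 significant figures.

Tmean = (22.6 + 18.7)/2 = 20.65 °C
0.408 Ra = 0.408 × 38.1 = 15.5448 mm/d equivalent
ET₀ = 0.0023 × 15.5448 × (20.65 + 17.8) × √3.9 = 0.0023 × 15.5448 × 38.45 × 1.9748 = 2.7148 mm/d
ETc = Kc × ET₀ = 1.12 × 2.7148 = 3.0406 mm/d
Crop demand D = ETc × 7 d = 3.0406 × 7 = 21.284 mm
D − Pe = 21.284 − 3.5 = 17.784 mm
Volume = 17.784 mm × 331.9 ha × 10 = 59025.1 m³

59030 m³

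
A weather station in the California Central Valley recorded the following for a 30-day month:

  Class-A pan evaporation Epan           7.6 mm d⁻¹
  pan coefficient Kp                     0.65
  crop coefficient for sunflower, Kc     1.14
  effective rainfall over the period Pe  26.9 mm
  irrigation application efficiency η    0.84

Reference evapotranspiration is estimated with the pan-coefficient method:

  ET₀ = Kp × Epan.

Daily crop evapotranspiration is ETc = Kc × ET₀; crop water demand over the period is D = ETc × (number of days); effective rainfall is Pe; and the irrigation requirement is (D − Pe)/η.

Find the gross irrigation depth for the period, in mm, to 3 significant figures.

ET₀ = 0.65 × 7.6 = 4.9400 mm/d
ETc = Kc × ET₀ = 1.14 × 4.9400 = 5.6316 mm/d
Crop demand D = ETc × 30 d = 5.6316 × 30 = 168.948 mm
D − Pe = 168.948 − 26.9 = 142.048 mm
Gross irrigation = 142.048 / 0.84 = 169.105 mm

169 mm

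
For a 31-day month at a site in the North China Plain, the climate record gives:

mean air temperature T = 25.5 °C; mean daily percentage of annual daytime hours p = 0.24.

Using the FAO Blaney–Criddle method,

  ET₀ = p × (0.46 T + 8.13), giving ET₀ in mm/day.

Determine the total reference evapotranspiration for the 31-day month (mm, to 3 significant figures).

148 mm

ET₀ = 0.24 × (0.46 × 25.5 + 8.13) = 0.24 × 19.860 = 4.7664 mm/d
Monthly total = 4.7664 × 31 = 147.758 mm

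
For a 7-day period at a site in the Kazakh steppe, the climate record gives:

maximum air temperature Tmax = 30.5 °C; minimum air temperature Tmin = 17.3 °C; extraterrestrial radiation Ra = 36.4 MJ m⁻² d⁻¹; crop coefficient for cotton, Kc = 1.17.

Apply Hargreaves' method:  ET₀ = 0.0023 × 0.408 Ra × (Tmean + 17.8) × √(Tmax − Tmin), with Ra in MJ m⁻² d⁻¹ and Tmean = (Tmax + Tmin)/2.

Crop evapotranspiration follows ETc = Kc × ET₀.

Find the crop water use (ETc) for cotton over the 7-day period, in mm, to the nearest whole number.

42 mm

Tmean = (30.5 + 17.3)/2 = 23.90 °C
0.408 Ra = 0.408 × 36.4 = 14.8512 mm/d equivalent
ET₀ = 0.0023 × 14.8512 × (23.90 + 17.8) × √13.2 = 0.0023 × 14.8512 × 41.70 × 3.6332 = 5.1751 mm/d
ETc = Kc × ET₀ = 1.17 × 5.1751 = 6.0549 mm/d
Over 7 days: 6.0549 × 7 = 42.384 mm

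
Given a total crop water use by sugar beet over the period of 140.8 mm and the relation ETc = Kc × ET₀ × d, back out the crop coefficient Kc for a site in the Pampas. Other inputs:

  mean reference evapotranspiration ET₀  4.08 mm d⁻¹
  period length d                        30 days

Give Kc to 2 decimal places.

ETc = Kc × ET₀ × d  ⇒  Kc = ETc / (ET₀ × d)
Kc = 140.8 / (4.08 × 30) = 140.8 / 122.40 = 1.1503

1.15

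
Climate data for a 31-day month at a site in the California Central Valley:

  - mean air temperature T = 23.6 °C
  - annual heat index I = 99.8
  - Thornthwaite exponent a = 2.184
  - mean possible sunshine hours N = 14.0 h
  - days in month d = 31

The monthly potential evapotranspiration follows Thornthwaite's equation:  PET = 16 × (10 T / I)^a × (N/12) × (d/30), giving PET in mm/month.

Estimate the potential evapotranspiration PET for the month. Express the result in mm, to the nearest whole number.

126 mm

10T/I = 10 × 23.6 / 99.8 = 2.3647
(10T/I)^a = 2.3647^2.184 = 6.5513
Uncorrected PET = 16 × 6.5513 = 104.821 mm
Correction = (N/12)(d/30) = (14.0/12)(31/30) = 1.2056
PET = 104.821 × 1.2056 = 126.372 mm/month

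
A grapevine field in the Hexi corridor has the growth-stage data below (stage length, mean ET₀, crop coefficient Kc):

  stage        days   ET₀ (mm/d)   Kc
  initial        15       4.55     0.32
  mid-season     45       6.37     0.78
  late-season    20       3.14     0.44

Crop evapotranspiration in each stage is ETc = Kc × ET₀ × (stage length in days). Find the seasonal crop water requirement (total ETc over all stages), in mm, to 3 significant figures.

273 mm

initial: 0.32 × 4.55 × 15 = 21.84 mm
mid-season: 0.78 × 6.37 × 45 = 223.59 mm
late-season: 0.44 × 3.14 × 20 = 27.63 mm
Seasonal total = 273.06 mm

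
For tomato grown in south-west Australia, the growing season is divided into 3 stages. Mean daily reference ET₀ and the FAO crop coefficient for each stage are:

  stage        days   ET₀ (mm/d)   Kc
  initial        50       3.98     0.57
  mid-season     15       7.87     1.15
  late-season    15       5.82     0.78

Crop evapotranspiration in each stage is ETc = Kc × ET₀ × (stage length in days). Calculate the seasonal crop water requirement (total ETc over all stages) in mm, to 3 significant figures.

initial: 0.57 × 3.98 × 50 = 113.43 mm
mid-season: 1.15 × 7.87 × 15 = 135.76 mm
late-season: 0.78 × 5.82 × 15 = 68.09 mm
Seasonal total = 317.28 mm

317 mm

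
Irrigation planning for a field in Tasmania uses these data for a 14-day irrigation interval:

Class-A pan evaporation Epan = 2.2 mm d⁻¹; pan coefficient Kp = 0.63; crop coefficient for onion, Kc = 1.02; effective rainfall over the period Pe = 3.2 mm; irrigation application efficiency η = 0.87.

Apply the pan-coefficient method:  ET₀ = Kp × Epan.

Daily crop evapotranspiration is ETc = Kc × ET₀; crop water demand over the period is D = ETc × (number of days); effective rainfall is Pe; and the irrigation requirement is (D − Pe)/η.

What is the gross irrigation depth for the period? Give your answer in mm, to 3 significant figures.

19.1 mm

ET₀ = 0.63 × 2.2 = 1.3860 mm/d
ETc = Kc × ET₀ = 1.02 × 1.3860 = 1.4137 mm/d
Crop demand D = ETc × 14 d = 1.4137 × 14 = 19.792 mm
D − Pe = 19.792 − 3.2 = 16.592 mm
Gross irrigation = 16.592 / 0.87 = 19.071 mm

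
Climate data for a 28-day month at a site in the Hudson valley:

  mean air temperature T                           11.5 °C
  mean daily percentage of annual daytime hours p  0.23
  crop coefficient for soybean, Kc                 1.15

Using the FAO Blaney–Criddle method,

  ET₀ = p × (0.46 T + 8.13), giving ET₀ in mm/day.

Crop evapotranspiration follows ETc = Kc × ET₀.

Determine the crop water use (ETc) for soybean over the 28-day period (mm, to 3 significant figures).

ET₀ = 0.23 × (0.46 × 11.5 + 8.13) = 0.23 × 13.420 = 3.0866 mm/d
ETc = Kc × ET₀ = 1.15 × 3.0866 = 3.5496 mm/d
Over 28 days: 3.5496 × 28 = 99.389 mm

99.4 mm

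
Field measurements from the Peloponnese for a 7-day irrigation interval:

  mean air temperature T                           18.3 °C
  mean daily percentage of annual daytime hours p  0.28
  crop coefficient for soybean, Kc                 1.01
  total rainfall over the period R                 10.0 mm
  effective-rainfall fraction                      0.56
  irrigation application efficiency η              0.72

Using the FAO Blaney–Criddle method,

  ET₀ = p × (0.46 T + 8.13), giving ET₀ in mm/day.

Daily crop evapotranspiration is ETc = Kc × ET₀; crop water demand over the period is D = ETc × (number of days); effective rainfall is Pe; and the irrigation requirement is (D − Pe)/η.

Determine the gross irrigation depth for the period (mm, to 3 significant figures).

ET₀ = 0.28 × (0.46 × 18.3 + 8.13) = 0.28 × 16.548 = 4.6334 mm/d
ETc = Kc × ET₀ = 1.01 × 4.6334 = 4.6797 mm/d
Crop demand D = ETc × 7 d = 4.6797 × 7 = 32.758 mm
Pe = 0.56 × 10.0 = 5.600 mm
D − Pe = 32.758 − 5.600 = 27.158 mm
Gross irrigation = 27.158 / 0.72 = 37.719 mm

37.7 mm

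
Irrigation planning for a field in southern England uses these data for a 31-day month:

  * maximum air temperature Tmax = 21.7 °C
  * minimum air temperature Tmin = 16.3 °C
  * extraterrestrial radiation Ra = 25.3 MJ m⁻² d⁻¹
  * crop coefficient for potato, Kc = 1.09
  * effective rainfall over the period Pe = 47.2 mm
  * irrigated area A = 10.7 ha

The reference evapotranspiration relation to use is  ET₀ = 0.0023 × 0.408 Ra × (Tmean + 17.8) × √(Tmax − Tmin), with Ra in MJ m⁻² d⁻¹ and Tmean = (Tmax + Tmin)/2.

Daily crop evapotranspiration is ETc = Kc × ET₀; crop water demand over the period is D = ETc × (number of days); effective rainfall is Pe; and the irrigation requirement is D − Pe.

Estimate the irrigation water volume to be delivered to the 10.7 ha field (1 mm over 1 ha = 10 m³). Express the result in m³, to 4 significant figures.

2290 m³

Tmean = (21.7 + 16.3)/2 = 19.00 °C
0.408 Ra = 0.408 × 25.3 = 10.3224 mm/d equivalent
ET₀ = 0.0023 × 10.3224 × (19.00 + 17.8) × √5.4 = 0.0023 × 10.3224 × 36.80 × 2.3238 = 2.0303 mm/d
ETc = Kc × ET₀ = 1.09 × 2.0303 = 2.2130 mm/d
Crop demand D = ETc × 31 d = 2.2130 × 31 = 68.603 mm
D − Pe = 68.603 − 47.2 = 21.403 mm
Volume = 21.403 mm × 10.7 ha × 10 = 2290.1 m³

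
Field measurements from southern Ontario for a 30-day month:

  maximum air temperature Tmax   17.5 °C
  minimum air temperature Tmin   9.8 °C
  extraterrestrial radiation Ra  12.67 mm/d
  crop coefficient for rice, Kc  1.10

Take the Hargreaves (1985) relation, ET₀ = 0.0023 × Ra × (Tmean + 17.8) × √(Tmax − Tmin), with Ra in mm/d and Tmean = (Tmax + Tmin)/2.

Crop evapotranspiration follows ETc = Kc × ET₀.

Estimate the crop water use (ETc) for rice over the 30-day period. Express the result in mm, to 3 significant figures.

Tmean = (17.5 + 9.8)/2 = 13.65 °C
ET₀ = 0.0023 × 12.67 × (13.65 + 17.8) × √7.7 = 0.0023 × 12.67 × 31.45 × 2.7749 = 2.5432 mm/d
ETc = Kc × ET₀ = 1.10 × 2.5432 = 2.7975 mm/d
Over 30 days: 2.7975 × 30 = 83.925 mm

83.9 mm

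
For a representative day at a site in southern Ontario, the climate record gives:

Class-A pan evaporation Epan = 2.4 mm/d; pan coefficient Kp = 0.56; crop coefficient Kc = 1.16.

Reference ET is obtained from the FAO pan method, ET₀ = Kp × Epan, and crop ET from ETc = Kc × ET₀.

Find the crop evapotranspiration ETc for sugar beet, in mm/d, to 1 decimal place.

ET₀ = 0.56 × 2.4 = 1.3440 mm/d
ETc = Kc × ET₀ = 1.16 × 1.3440 = 1.5590 mm/d

1.6 mm/d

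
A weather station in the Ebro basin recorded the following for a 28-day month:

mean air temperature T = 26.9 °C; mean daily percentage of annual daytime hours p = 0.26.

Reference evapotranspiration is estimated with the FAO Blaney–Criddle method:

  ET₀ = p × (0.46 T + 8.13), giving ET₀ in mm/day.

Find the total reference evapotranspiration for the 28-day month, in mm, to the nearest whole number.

149 mm

ET₀ = 0.26 × (0.46 × 26.9 + 8.13) = 0.26 × 20.504 = 5.3310 mm/d
Monthly total = 5.3310 × 28 = 149.268 mm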